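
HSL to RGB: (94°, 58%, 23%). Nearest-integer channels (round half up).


H=94°, S=0.58, L=0.23
C = (1-|2L-1|)×S = (1-|-0.54|)×0.58 = 0.2668
H' = H/60 = 94/60 ≈ 1.5667; X = C×(1-|H' mod 2 - 1|) ≈ 0.1156
m = L - C/2 = 0.23 - 0.1334 = 0.0966
Sector ⌊H'⌋ = 1 → (R',G',B') = (≈0.1156, 0.2668, 0.0)
RGB = ((R'+m)×255, (G'+m)×255, (B'+m)×255) = (54.1144, 92.667, 24.633)
Round half up → RGB(54, 93, 25)


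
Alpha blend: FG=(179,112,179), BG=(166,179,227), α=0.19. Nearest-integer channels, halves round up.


C = α×F + (1-α)×B, with 1-α = 0.81
R: 0.19×179 + 0.81×166 = 34.01 + 134.46 = 168.47 → 168
G: 0.19×112 + 0.81×179 = 21.28 + 144.99 = 166.27 → 166
B: 0.19×179 + 0.81×227 = 34.01 + 183.87 = 217.88 → 218
= RGB(168, 166, 218)


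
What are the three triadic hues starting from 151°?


Triadic: equally spaced at 120° intervals
H1 = 151°
H2 = (151 + 120) mod 360 = 271°
H3 = (151 + 240) mod 360 = 31°
Triadic = 151°, 271°, 31°


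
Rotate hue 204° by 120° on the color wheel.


New hue = (H + rotation) mod 360
New hue = (204 + 120) mod 360
= 324 mod 360
= 324°


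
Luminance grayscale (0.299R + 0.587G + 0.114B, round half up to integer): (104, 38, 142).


Gray = 0.299×R + 0.587×G + 0.114×B
Gray = 0.299×104 + 0.587×38 + 0.114×142
Gray = 31.096 + 22.306 + 16.188
Gray = 69.590 → round half up → 70
Gray = 70


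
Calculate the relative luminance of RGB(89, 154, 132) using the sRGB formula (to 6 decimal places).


Linearize each channel (sRGB transfer function): c = v/255; c_lin = c/12.92 if c ≤ 0.04045, else ((c+0.055)/1.055)^2.4
  R: 89/255 ≈ 0.349020 > 0.04045 → ((0.349020+0.055)/1.055)^2.4 ≈ 0.099899
  G: 154/255 ≈ 0.603922 > 0.04045 → ((0.603922+0.055)/1.055)^2.4 ≈ 0.323143
  B: 132/255 ≈ 0.517647 > 0.04045 → ((0.517647+0.055)/1.055)^2.4 ≈ 0.230740
R_lin = 0.099899, G_lin = 0.323143, B_lin = 0.230740
L = 0.2126×R + 0.7152×G + 0.0722×B
L = 0.2126×0.099899 + 0.7152×0.323143 + 0.0722×0.230740
L ≈ 0.269010


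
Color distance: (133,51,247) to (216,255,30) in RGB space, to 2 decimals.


d = √[(R₁-R₂)² + (G₁-G₂)² + (B₁-B₂)²]
d = √[(133-216)² + (51-255)² + (247-30)²]
d = √[6889 + 41616 + 47089]
d = √95594
d ≈ 309.18


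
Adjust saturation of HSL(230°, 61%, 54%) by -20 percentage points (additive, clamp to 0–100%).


Original S = 61%
Adjustment = -20 percentage points
New S = 61 + (-20) = 41
Clamp to [0, 100] → 41
= HSL(230°, 41%, 54%)


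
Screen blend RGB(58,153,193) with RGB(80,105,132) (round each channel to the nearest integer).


Screen: C = 255 - (255-A)×(255-B)/255, rounded to nearest integer
R: 255 - (255-58)×(255-80)/255 = 255 - 34475/255 ≈ 255 - 135.196 = 119.804 → 120
G: 255 - (255-153)×(255-105)/255 = 255 - 15300/255 ≈ 255 - 60.000 = 195.000 → 195
B: 255 - (255-193)×(255-132)/255 = 255 - 7626/255 ≈ 255 - 29.906 = 225.094 → 225
= RGB(120, 195, 225)


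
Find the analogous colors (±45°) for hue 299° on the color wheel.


Base hue: 299°
Left analog: (299 - 45) mod 360 = 254°
Right analog: (299 + 45) mod 360 = 344°
Analogous hues = 254° and 344°


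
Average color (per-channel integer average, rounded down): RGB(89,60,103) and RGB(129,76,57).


Midpoint: each channel = ⌊(C₁+C₂)/2⌋
R: ⌊(89+129)/2⌋ = 109
G: ⌊(60+76)/2⌋ = 68
B: ⌊(103+57)/2⌋ = 80
= RGB(109, 68, 80)


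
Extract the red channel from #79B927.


Color: #79B927
R = 79 = 121
G = B9 = 185
B = 27 = 39
Red = 121


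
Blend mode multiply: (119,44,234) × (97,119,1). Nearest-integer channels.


Multiply: C = A×B/255, rounded to nearest integer
R: 119×97/255 = 11543/255 ≈ 45.267 → 45
G: 44×119/255 = 5236/255 ≈ 20.533 → 21
B: 234×1/255 = 234/255 ≈ 0.918 → 1
= RGB(45, 21, 1)


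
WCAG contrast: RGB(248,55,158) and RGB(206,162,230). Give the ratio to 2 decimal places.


Linearize each sRGB channel c=v/255: c/12.92 if c ≤ 0.04045 else ((c+0.055)/1.055)^2.4
L = 0.2126×R_lin + 0.7152×G_lin + 0.0722×B_lin
Color 1 (248,55,158):
  R=248: 248/255≈0.9725 > 0.04045 → ((0.9725+0.055)/1.055)^2.4 ≈ 0.93869
  G=55: 55/255≈0.2157 > 0.04045 → ((0.2157+0.055)/1.055)^2.4 ≈ 0.03820
  B=158: 158/255≈0.6196 > 0.04045 → ((0.6196+0.055)/1.055)^2.4 ≈ 0.34191
  L1 = 0.2126×0.93869 + 0.7152×0.03820 + 0.0722×0.34191 ≈ 0.25157
Color 2 (206,162,230):
  R=206: 206/255≈0.8078 > 0.04045 → ((0.8078+0.055)/1.055)^2.4 ≈ 0.61721
  G=162: 162/255≈0.6353 > 0.04045 → ((0.6353+0.055)/1.055)^2.4 ≈ 0.36131
  B=230: 230/255≈0.9020 > 0.04045 → ((0.9020+0.055)/1.055)^2.4 ≈ 0.79130
  L2 = 0.2126×0.61721 + 0.7152×0.36131 + 0.0722×0.79130 ≈ 0.44676
Lighter = 0.44676, Darker = 0.25157
Ratio = (L_lighter + 0.05) / (L_darker + 0.05)
Ratio = (0.44676 + 0.05) / (0.25157 + 0.05) = 0.49676 / 0.30157 ≈ 1.6472
Ratio ≈ 1.65:1


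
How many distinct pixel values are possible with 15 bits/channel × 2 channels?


Total bits = 15 bits/channel × 2 channels = 30 bits
Distinct pixel values = 2^30
= 1,073,741,824 pixel values


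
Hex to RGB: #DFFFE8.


DF → 223 (R)
FF → 255 (G)
E8 → 232 (B)
= RGB(223, 255, 232)


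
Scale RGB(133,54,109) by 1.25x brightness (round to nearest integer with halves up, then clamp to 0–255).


Multiply each channel by 1.25, round half up, clamp to [0, 255]
R: 133×1.25 = 166.25 → round → 166
G: 54×1.25 = 67.5 → round → 68
B: 109×1.25 = 136.25 → round → 136
= RGB(166, 68, 136)


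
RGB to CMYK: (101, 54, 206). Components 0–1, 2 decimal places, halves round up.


R'=101/255≈0.3961, G'=54/255≈0.2118, B'=206/255≈0.8078
K = 1 - max(R',G',B') = 1 - 206/255 = 49/255 = 0.19215… → 0.19
(1-R'-K)/(1-K) simplifies to (max-R)/max with max = 206:
C = (206-101)/206 = 105/206 = 0.50970… → 0.51
M = (206-54)/206 = 152/206 = 0.73786… → 0.74
Y = (206-206)/206 = 0/206 = 0 → 0.00
= CMYK(0.51, 0.74, 0.00, 0.19)


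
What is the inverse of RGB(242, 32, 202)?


Invert: (255-R, 255-G, 255-B)
R: 255-242 = 13
G: 255-32 = 223
B: 255-202 = 53
= RGB(13, 223, 53)


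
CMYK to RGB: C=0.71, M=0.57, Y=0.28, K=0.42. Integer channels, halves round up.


R = 255 × (1-C) × (1-K) = 255 × 0.29 × 0.58 = 42.891 → 43
G = 255 × (1-M) × (1-K) = 255 × 0.43 × 0.58 = 63.597 → 64
B = 255 × (1-Y) × (1-K) = 255 × 0.72 × 0.58 = 106.488 → 106
= RGB(43, 64, 106)


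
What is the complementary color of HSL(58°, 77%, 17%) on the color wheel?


Complement = opposite side of color wheel = hue + 180°
H' = (58 + 180) mod 360 = 238°
S and L unchanged.
= HSL(238°, 77%, 17%)


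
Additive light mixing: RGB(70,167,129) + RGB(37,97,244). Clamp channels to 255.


Additive: each channel = min(255, C₁+C₂)
R: 70+37 = 107 → 107
G: 167+97 = 264 → 255
B: 129+244 = 373 → 255
= RGB(107, 255, 255)


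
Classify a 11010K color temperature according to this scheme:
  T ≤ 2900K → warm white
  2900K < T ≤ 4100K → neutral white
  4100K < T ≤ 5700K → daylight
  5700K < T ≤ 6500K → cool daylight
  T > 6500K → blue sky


Temperature: 11010K
11010K > 6500K → blue sky
Classification: blue sky


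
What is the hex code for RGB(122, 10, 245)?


R = 122 → 7A (hex)
G = 10 → 0A (hex)
B = 245 → F5 (hex)
Hex = #7A0AF5


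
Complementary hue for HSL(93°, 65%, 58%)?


Complement = opposite side of color wheel = hue + 180°
H' = (93 + 180) mod 360 = 273°
S and L unchanged.
= HSL(273°, 65%, 58%)


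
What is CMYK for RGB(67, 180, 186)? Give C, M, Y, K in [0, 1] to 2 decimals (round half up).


R'=67/255≈0.2627, G'=180/255≈0.7059, B'=186/255≈0.7294
K = 1 - max(R',G',B') = 1 - 186/255 = 69/255 = 0.27058… → 0.27
(1-R'-K)/(1-K) simplifies to (max-R)/max with max = 186:
C = (186-67)/186 = 119/186 = 0.63978… → 0.64
M = (186-180)/186 = 6/186 = 0.03225… → 0.03
Y = (186-186)/186 = 0/186 = 0 → 0.00
= CMYK(0.64, 0.03, 0.00, 0.27)


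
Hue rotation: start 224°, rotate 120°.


New hue = (H + rotation) mod 360
New hue = (224 + 120) mod 360
= 344 mod 360
= 344°


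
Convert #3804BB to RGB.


38 → 56 (R)
04 → 4 (G)
BB → 187 (B)
= RGB(56, 4, 187)


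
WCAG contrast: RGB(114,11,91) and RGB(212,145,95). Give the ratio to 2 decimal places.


Linearize each sRGB channel c=v/255: c/12.92 if c ≤ 0.04045 else ((c+0.055)/1.055)^2.4
L = 0.2126×R_lin + 0.7152×G_lin + 0.0722×B_lin
Color 1 (114,11,91):
  R=114: 114/255≈0.4471 > 0.04045 → ((0.4471+0.055)/1.055)^2.4 ≈ 0.16827
  G=11: 11/255≈0.0431 > 0.04045 → ((0.0431+0.055)/1.055)^2.4 ≈ 0.00335
  B=91: 91/255≈0.3569 > 0.04045 → ((0.3569+0.055)/1.055)^2.4 ≈ 0.10462
  L1 = 0.2126×0.16827 + 0.7152×0.00335 + 0.0722×0.10462 ≈ 0.04572
Color 2 (212,145,95):
  R=212: 212/255≈0.8314 > 0.04045 → ((0.8314+0.055)/1.055)^2.4 ≈ 0.65837
  G=145: 145/255≈0.5686 > 0.04045 → ((0.5686+0.055)/1.055)^2.4 ≈ 0.28315
  B=95: 95/255≈0.3725 > 0.04045 → ((0.3725+0.055)/1.055)^2.4 ≈ 0.11444
  L2 = 0.2126×0.65837 + 0.7152×0.28315 + 0.0722×0.11444 ≈ 0.35074
Lighter = 0.35074, Darker = 0.04572
Ratio = (L_lighter + 0.05) / (L_darker + 0.05)
Ratio = (0.35074 + 0.05) / (0.04572 + 0.05) = 0.40074 / 0.09572 ≈ 4.1866
Ratio ≈ 4.19:1


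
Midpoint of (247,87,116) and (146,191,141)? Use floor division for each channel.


Midpoint: each channel = ⌊(C₁+C₂)/2⌋
R: ⌊(247+146)/2⌋ = 196
G: ⌊(87+191)/2⌋ = 139
B: ⌊(116+141)/2⌋ = 128
= RGB(196, 139, 128)


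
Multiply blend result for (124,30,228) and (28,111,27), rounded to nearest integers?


Multiply: C = A×B/255, rounded to nearest integer
R: 124×28/255 = 3472/255 ≈ 13.616 → 14
G: 30×111/255 = 3330/255 ≈ 13.059 → 13
B: 228×27/255 = 6156/255 ≈ 24.141 → 24
= RGB(14, 13, 24)


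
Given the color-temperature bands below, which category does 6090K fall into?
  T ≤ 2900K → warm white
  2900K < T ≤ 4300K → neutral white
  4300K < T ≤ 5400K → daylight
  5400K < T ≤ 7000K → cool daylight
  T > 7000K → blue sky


Temperature: 6090K
5400K < 6090K ≤ 7000K → cool daylight
Classification: cool daylight


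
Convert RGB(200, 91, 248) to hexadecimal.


R = 200 → C8 (hex)
G = 91 → 5B (hex)
B = 248 → F8 (hex)
Hex = #C85BF8


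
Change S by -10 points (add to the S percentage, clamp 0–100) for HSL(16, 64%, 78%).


Original S = 64%
Adjustment = -10 percentage points
New S = 64 + (-10) = 54
Clamp to [0, 100] → 54
= HSL(16°, 54%, 78%)


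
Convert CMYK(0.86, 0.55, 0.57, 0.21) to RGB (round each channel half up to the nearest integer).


R = 255 × (1-C) × (1-K) = 255 × 0.14 × 0.79 = 28.203 → 28
G = 255 × (1-M) × (1-K) = 255 × 0.45 × 0.79 = 90.6525 → 91
B = 255 × (1-Y) × (1-K) = 255 × 0.43 × 0.79 = 86.6235 → 87
= RGB(28, 91, 87)


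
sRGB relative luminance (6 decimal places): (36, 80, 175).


Linearize each channel (sRGB transfer function): c = v/255; c_lin = c/12.92 if c ≤ 0.04045, else ((c+0.055)/1.055)^2.4
  R: 36/255 ≈ 0.141176 > 0.04045 → ((0.141176+0.055)/1.055)^2.4 ≈ 0.017642
  G: 80/255 ≈ 0.313725 > 0.04045 → ((0.313725+0.055)/1.055)^2.4 ≈ 0.080220
  B: 175/255 ≈ 0.686275 > 0.04045 → ((0.686275+0.055)/1.055)^2.4 ≈ 0.428690
R_lin = 0.017642, G_lin = 0.080220, B_lin = 0.428690
L = 0.2126×R + 0.7152×G + 0.0722×B
L = 0.2126×0.017642 + 0.7152×0.080220 + 0.0722×0.428690
L ≈ 0.092075


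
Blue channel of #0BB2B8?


Color: #0BB2B8
R = 0B = 11
G = B2 = 178
B = B8 = 184
Blue = 184


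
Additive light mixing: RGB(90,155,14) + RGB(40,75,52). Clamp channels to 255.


Additive: each channel = min(255, C₁+C₂)
R: 90+40 = 130 → 130
G: 155+75 = 230 → 230
B: 14+52 = 66 → 66
= RGB(130, 230, 66)


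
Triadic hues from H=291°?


Triadic: equally spaced at 120° intervals
H1 = 291°
H2 = (291 + 120) mod 360 = 51°
H3 = (291 + 240) mod 360 = 171°
Triadic = 291°, 51°, 171°


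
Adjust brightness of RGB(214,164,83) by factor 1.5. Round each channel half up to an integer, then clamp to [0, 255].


Multiply each channel by 1.5, round half up, clamp to [0, 255]
R: 214×1.5 = 321 → clamp → 255
G: 164×1.5 = 246
B: 83×1.5 = 124.5 → round → 125
= RGB(255, 246, 125)


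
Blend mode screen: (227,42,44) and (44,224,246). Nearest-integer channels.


Screen: C = 255 - (255-A)×(255-B)/255, rounded to nearest integer
R: 255 - (255-227)×(255-44)/255 = 255 - 5908/255 ≈ 255 - 23.169 = 231.831 → 232
G: 255 - (255-42)×(255-224)/255 = 255 - 6603/255 ≈ 255 - 25.894 = 229.106 → 229
B: 255 - (255-44)×(255-246)/255 = 255 - 1899/255 ≈ 255 - 7.447 = 247.553 → 248
= RGB(232, 229, 248)


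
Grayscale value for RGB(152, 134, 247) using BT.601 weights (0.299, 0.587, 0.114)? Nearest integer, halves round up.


Gray = 0.299×R + 0.587×G + 0.114×B
Gray = 0.299×152 + 0.587×134 + 0.114×247
Gray = 45.448 + 78.658 + 28.158
Gray = 152.264 → round half up → 152
Gray = 152


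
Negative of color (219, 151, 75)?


Invert: (255-R, 255-G, 255-B)
R: 255-219 = 36
G: 255-151 = 104
B: 255-75 = 180
= RGB(36, 104, 180)


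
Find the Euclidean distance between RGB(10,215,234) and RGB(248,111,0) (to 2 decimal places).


d = √[(R₁-R₂)² + (G₁-G₂)² + (B₁-B₂)²]
d = √[(10-248)² + (215-111)² + (234-0)²]
d = √[56644 + 10816 + 54756]
d = √122216
d ≈ 349.59


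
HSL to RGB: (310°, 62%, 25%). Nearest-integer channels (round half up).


H=310°, S=0.62, L=0.25
C = (1-|2L-1|)×S = (1-|-0.50|)×0.62 = 0.31
H' = H/60 = 310/60 ≈ 5.1667; X = C×(1-|H' mod 2 - 1|) ≈ 0.2583
m = L - C/2 = 0.25 - 0.155 = 0.095
Sector ⌊H'⌋ = 5 → (R',G',B') = (0.31, 0.0, ≈0.2583)
RGB = ((R'+m)×255, (G'+m)×255, (B'+m)×255) = (103.275, 24.225, 90.1)
Round half up → RGB(103, 24, 90)


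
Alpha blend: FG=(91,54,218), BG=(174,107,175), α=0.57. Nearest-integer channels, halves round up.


C = α×F + (1-α)×B, with 1-α = 0.43
R: 0.57×91 + 0.43×174 = 51.87 + 74.82 = 126.69 → 127
G: 0.57×54 + 0.43×107 = 30.78 + 46.01 = 76.79 → 77
B: 0.57×218 + 0.43×175 = 124.26 + 75.25 = 199.51 → 200
= RGB(127, 77, 200)


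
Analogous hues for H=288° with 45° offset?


Base hue: 288°
Left analog: (288 - 45) mod 360 = 243°
Right analog: (288 + 45) mod 360 = 333°
Analogous hues = 243° and 333°


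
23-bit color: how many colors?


Colors = 2^bits = 2^23
= 8,388,608 colors


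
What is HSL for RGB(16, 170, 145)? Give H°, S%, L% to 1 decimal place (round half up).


Normalize: R'=16/255≈0.0627, G'=170/255≈0.6667, B'=145/255≈0.5686
Max=170/255, Min=16/255, Δ=Max-Min=154/255
L = (Max+Min)/2 = (170+16)/510 = 186/510 = 0.36470… → L = 36.5%
L ≤ 0.5 → S = Δ/(Max+Min) = 154/(170+16) = 154/186 = 0.82795… → S = 82.8%
(the 1/255 factors cancel in S and H, so raw channel differences can be used)
Max is G' → H = 60 × ((B-R)/Δ + 2) = 60 × ((145-16)/154 + 2)
  129/154 + 2 = 0.8376… + 2 = 2.8376…
  H = 60 × 2.8376… = 170.259…° → H = 170.3°
= HSL(170.3°, 82.8%, 36.5%)


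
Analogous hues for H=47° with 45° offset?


Base hue: 47°
Left analog: (47 - 45) mod 360 = 2°
Right analog: (47 + 45) mod 360 = 92°
Analogous hues = 2° and 92°


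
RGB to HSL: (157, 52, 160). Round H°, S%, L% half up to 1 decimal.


Normalize: R'=157/255≈0.6157, G'=52/255≈0.2039, B'=160/255≈0.6275
Max=160/255, Min=52/255, Δ=Max-Min=108/255
L = (Max+Min)/2 = (160+52)/510 = 212/510 = 0.41568… → L = 41.6%
L ≤ 0.5 → S = Δ/(Max+Min) = 108/(160+52) = 108/212 = 0.50943… → S = 50.9%
(the 1/255 factors cancel in S and H, so raw channel differences can be used)
Max is B' → H = 60 × ((R-G)/Δ + 4) = 60 × ((157-52)/108 + 4)
  105/108 + 4 = 0.9722… + 4 = 4.9722…
  H = 60 × 4.9722… = 298.333…° → H = 298.3°
= HSL(298.3°, 50.9%, 41.6%)


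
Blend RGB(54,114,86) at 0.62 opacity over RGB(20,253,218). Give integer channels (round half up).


C = α×F + (1-α)×B, with 1-α = 0.38
R: 0.62×54 + 0.38×20 = 33.48 + 7.60 = 41.08 → 41
G: 0.62×114 + 0.38×253 = 70.68 + 96.14 = 166.82 → 167
B: 0.62×86 + 0.38×218 = 53.32 + 82.84 = 136.16 → 136
= RGB(41, 167, 136)


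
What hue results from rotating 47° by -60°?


New hue = (H + rotation) mod 360
New hue = (47 -60) mod 360
= -13 mod 360
= 347°


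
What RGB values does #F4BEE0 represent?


F4 → 244 (R)
BE → 190 (G)
E0 → 224 (B)
= RGB(244, 190, 224)


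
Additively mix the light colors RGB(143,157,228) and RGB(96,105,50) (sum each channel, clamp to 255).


Additive: each channel = min(255, C₁+C₂)
R: 143+96 = 239 → 239
G: 157+105 = 262 → 255
B: 228+50 = 278 → 255
= RGB(239, 255, 255)


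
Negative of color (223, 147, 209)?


Invert: (255-R, 255-G, 255-B)
R: 255-223 = 32
G: 255-147 = 108
B: 255-209 = 46
= RGB(32, 108, 46)


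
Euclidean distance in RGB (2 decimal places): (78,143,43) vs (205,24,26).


d = √[(R₁-R₂)² + (G₁-G₂)² + (B₁-B₂)²]
d = √[(78-205)² + (143-24)² + (43-26)²]
d = √[16129 + 14161 + 289]
d = √30579
d ≈ 174.87


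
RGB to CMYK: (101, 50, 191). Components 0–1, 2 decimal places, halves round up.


R'=101/255≈0.3961, G'=50/255≈0.1961, B'=191/255≈0.7490
K = 1 - max(R',G',B') = 1 - 191/255 = 64/255 = 0.25098… → 0.25
(1-R'-K)/(1-K) simplifies to (max-R)/max with max = 191:
C = (191-101)/191 = 90/191 = 0.47120… → 0.47
M = (191-50)/191 = 141/191 = 0.73821… → 0.74
Y = (191-191)/191 = 0/191 = 0 → 0.00
= CMYK(0.47, 0.74, 0.00, 0.25)


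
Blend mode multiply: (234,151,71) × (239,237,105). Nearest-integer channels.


Multiply: C = A×B/255, rounded to nearest integer
R: 234×239/255 = 55926/255 ≈ 219.318 → 219
G: 151×237/255 = 35787/255 ≈ 140.341 → 140
B: 71×105/255 = 7455/255 ≈ 29.235 → 29
= RGB(219, 140, 29)


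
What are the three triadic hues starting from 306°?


Triadic: equally spaced at 120° intervals
H1 = 306°
H2 = (306 + 120) mod 360 = 66°
H3 = (306 + 240) mod 360 = 186°
Triadic = 306°, 66°, 186°


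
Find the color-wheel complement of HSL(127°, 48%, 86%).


Complement = opposite side of color wheel = hue + 180°
H' = (127 + 180) mod 360 = 307°
S and L unchanged.
= HSL(307°, 48%, 86%)


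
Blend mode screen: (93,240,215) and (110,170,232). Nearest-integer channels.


Screen: C = 255 - (255-A)×(255-B)/255, rounded to nearest integer
R: 255 - (255-93)×(255-110)/255 = 255 - 23490/255 ≈ 255 - 92.118 = 162.882 → 163
G: 255 - (255-240)×(255-170)/255 = 255 - 1275/255 ≈ 255 - 5.000 = 250.000 → 250
B: 255 - (255-215)×(255-232)/255 = 255 - 920/255 ≈ 255 - 3.608 = 251.392 → 251
= RGB(163, 250, 251)


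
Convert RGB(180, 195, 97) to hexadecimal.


R = 180 → B4 (hex)
G = 195 → C3 (hex)
B = 97 → 61 (hex)
Hex = #B4C361


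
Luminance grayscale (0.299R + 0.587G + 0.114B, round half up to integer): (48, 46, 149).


Gray = 0.299×R + 0.587×G + 0.114×B
Gray = 0.299×48 + 0.587×46 + 0.114×149
Gray = 14.352 + 27.002 + 16.986
Gray = 58.340 → round half up → 58
Gray = 58


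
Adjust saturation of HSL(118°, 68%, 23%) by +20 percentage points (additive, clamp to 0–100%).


Original S = 68%
Adjustment = +20 percentage points
New S = 68 + (20) = 88
Clamp to [0, 100] → 88
= HSL(118°, 88%, 23%)


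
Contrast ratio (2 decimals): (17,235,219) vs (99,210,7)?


Linearize each sRGB channel c=v/255: c/12.92 if c ≤ 0.04045 else ((c+0.055)/1.055)^2.4
L = 0.2126×R_lin + 0.7152×G_lin + 0.0722×B_lin
Color 1 (17,235,219):
  R=17: 17/255≈0.0667 > 0.04045 → ((0.0667+0.055)/1.055)^2.4 ≈ 0.00561
  G=235: 235/255≈0.9216 > 0.04045 → ((0.9216+0.055)/1.055)^2.4 ≈ 0.83077
  B=219: 219/255≈0.8588 > 0.04045 → ((0.8588+0.055)/1.055)^2.4 ≈ 0.70838
  L1 = 0.2126×0.00561 + 0.7152×0.83077 + 0.0722×0.70838 ≈ 0.64650
Color 2 (99,210,7):
  R=99: 99/255≈0.3882 > 0.04045 → ((0.3882+0.055)/1.055)^2.4 ≈ 0.12477
  G=210: 210/255≈0.8235 > 0.04045 → ((0.8235+0.055)/1.055)^2.4 ≈ 0.64448
  B=7: 7/255≈0.0275 ≤ 0.04045 → 0.0275/12.92 ≈ 0.00212
  L2 = 0.2126×0.12477 + 0.7152×0.64448 + 0.0722×0.00212 ≈ 0.48761
Lighter = 0.64650, Darker = 0.48761
Ratio = (L_lighter + 0.05) / (L_darker + 0.05)
Ratio = (0.64650 + 0.05) / (0.48761 + 0.05) = 0.69650 / 0.53761 ≈ 1.2956
Ratio ≈ 1.30:1


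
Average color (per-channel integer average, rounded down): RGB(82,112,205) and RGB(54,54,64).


Midpoint: each channel = ⌊(C₁+C₂)/2⌋
R: ⌊(82+54)/2⌋ = 68
G: ⌊(112+54)/2⌋ = 83
B: ⌊(205+64)/2⌋ = 134
= RGB(68, 83, 134)


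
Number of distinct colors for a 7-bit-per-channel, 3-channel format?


Total bits = 7 bits/channel × 3 channels = 21 bits
Distinct colors = 2^21
= 2,097,152 colors


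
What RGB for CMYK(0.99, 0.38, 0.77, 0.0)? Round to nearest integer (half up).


R = 255 × (1-C) × (1-K) = 255 × 0.01 × 1.00 = 2.55 → 3
G = 255 × (1-M) × (1-K) = 255 × 0.62 × 1.00 = 158.1 → 158
B = 255 × (1-Y) × (1-K) = 255 × 0.23 × 1.00 = 58.65 → 59
= RGB(3, 158, 59)


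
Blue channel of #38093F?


Color: #38093F
R = 38 = 56
G = 09 = 9
B = 3F = 63
Blue = 63


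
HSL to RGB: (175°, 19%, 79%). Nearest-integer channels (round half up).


H=175°, S=0.19, L=0.79
C = (1-|2L-1|)×S = (1-|0.58|)×0.19 = 0.0798
H' = H/60 = 175/60 ≈ 2.9167; X = C×(1-|H' mod 2 - 1|) = 0.07315
m = L - C/2 = 0.79 - 0.0399 = 0.7501
Sector ⌊H'⌋ = 2 → (R',G',B') = (0.0, 0.0798, 0.07315)
RGB = ((R'+m)×255, (G'+m)×255, (B'+m)×255) = (191.2755, 211.6245, 209.92875)
Round half up → RGB(191, 212, 210)


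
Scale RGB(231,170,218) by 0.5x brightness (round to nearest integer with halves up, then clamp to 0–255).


Multiply each channel by 0.5, round half up, clamp to [0, 255]
R: 231×0.5 = 115.5 → round → 116
G: 170×0.5 = 85
B: 218×0.5 = 109
= RGB(116, 85, 109)


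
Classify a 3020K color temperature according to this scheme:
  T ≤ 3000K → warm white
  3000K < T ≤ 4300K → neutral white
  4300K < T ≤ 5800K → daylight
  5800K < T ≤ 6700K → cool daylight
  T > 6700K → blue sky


Temperature: 3020K
3000K < 3020K ≤ 4300K → neutral white
Classification: neutral white


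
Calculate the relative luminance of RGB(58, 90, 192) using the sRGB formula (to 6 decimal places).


Linearize each channel (sRGB transfer function): c = v/255; c_lin = c/12.92 if c ≤ 0.04045, else ((c+0.055)/1.055)^2.4
  R: 58/255 ≈ 0.227451 > 0.04045 → ((0.227451+0.055)/1.055)^2.4 ≈ 0.042311
  G: 90/255 ≈ 0.352941 > 0.04045 → ((0.352941+0.055)/1.055)^2.4 ≈ 0.102242
  B: 192/255 ≈ 0.752941 > 0.04045 → ((0.752941+0.055)/1.055)^2.4 ≈ 0.527115
R_lin = 0.042311, G_lin = 0.102242, B_lin = 0.527115
L = 0.2126×R + 0.7152×G + 0.0722×B
L = 0.2126×0.042311 + 0.7152×0.102242 + 0.0722×0.527115
L ≈ 0.120176


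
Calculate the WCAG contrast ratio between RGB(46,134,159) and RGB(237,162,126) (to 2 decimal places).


Linearize each sRGB channel c=v/255: c/12.92 if c ≤ 0.04045 else ((c+0.055)/1.055)^2.4
L = 0.2126×R_lin + 0.7152×G_lin + 0.0722×B_lin
Color 1 (46,134,159):
  R=46: 46/255≈0.1804 > 0.04045 → ((0.1804+0.055)/1.055)^2.4 ≈ 0.02732
  G=134: 134/255≈0.5255 > 0.04045 → ((0.5255+0.055)/1.055)^2.4 ≈ 0.23840
  B=159: 159/255≈0.6235 > 0.04045 → ((0.6235+0.055)/1.055)^2.4 ≈ 0.34670
  L1 = 0.2126×0.02732 + 0.7152×0.23840 + 0.0722×0.34670 ≈ 0.20134
Color 2 (237,162,126):
  R=237: 237/255≈0.9294 > 0.04045 → ((0.9294+0.055)/1.055)^2.4 ≈ 0.84687
  G=162: 162/255≈0.6353 > 0.04045 → ((0.6353+0.055)/1.055)^2.4 ≈ 0.36131
  B=126: 126/255≈0.4941 > 0.04045 → ((0.4941+0.055)/1.055)^2.4 ≈ 0.20864
  L2 = 0.2126×0.84687 + 0.7152×0.36131 + 0.0722×0.20864 ≈ 0.45352
Lighter = 0.45352, Darker = 0.20134
Ratio = (L_lighter + 0.05) / (L_darker + 0.05)
Ratio = (0.45352 + 0.05) / (0.20134 + 0.05) = 0.50352 / 0.25134 ≈ 2.0033
Ratio ≈ 2.00:1


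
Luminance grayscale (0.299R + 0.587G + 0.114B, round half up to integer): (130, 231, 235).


Gray = 0.299×R + 0.587×G + 0.114×B
Gray = 0.299×130 + 0.587×231 + 0.114×235
Gray = 38.870 + 135.597 + 26.790
Gray = 201.257 → round half up → 201
Gray = 201


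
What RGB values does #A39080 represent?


A3 → 163 (R)
90 → 144 (G)
80 → 128 (B)
= RGB(163, 144, 128)


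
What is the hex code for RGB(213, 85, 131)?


R = 213 → D5 (hex)
G = 85 → 55 (hex)
B = 131 → 83 (hex)
Hex = #D55583


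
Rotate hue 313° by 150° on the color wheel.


New hue = (H + rotation) mod 360
New hue = (313 + 150) mod 360
= 463 mod 360
= 103°


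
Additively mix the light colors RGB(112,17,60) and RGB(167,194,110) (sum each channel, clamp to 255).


Additive: each channel = min(255, C₁+C₂)
R: 112+167 = 279 → 255
G: 17+194 = 211 → 211
B: 60+110 = 170 → 170
= RGB(255, 211, 170)


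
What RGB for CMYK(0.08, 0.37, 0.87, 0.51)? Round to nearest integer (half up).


R = 255 × (1-C) × (1-K) = 255 × 0.92 × 0.49 = 114.954 → 115
G = 255 × (1-M) × (1-K) = 255 × 0.63 × 0.49 = 78.7185 → 79
B = 255 × (1-Y) × (1-K) = 255 × 0.13 × 0.49 = 16.2435 → 16
= RGB(115, 79, 16)


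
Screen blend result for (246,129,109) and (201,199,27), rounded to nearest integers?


Screen: C = 255 - (255-A)×(255-B)/255, rounded to nearest integer
R: 255 - (255-246)×(255-201)/255 = 255 - 486/255 ≈ 255 - 1.906 = 253.094 → 253
G: 255 - (255-129)×(255-199)/255 = 255 - 7056/255 ≈ 255 - 27.671 = 227.329 → 227
B: 255 - (255-109)×(255-27)/255 = 255 - 33288/255 ≈ 255 - 130.541 = 124.459 → 124
= RGB(253, 227, 124)


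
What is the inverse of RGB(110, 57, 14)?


Invert: (255-R, 255-G, 255-B)
R: 255-110 = 145
G: 255-57 = 198
B: 255-14 = 241
= RGB(145, 198, 241)


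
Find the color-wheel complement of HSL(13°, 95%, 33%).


Complement = opposite side of color wheel = hue + 180°
H' = (13 + 180) mod 360 = 193°
S and L unchanged.
= HSL(193°, 95%, 33%)


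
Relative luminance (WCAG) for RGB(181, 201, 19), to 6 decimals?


Linearize each channel (sRGB transfer function): c = v/255; c_lin = c/12.92 if c ≤ 0.04045, else ((c+0.055)/1.055)^2.4
  R: 181/255 ≈ 0.709804 > 0.04045 → ((0.709804+0.055)/1.055)^2.4 ≈ 0.462077
  G: 201/255 ≈ 0.788235 > 0.04045 → ((0.788235+0.055)/1.055)^2.4 ≈ 0.584078
  B: 19/255 ≈ 0.074510 > 0.04045 → ((0.074510+0.055)/1.055)^2.4 ≈ 0.006512
R_lin = 0.462077, G_lin = 0.584078, B_lin = 0.006512
L = 0.2126×R + 0.7152×G + 0.0722×B
L = 0.2126×0.462077 + 0.7152×0.584078 + 0.0722×0.006512
L ≈ 0.516441


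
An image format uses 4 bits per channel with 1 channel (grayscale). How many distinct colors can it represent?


Total bits = 4 bits/channel × 1 channels = 4 bits
Distinct colors = 2^4
= 16 colors


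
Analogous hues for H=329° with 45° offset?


Base hue: 329°
Left analog: (329 - 45) mod 360 = 284°
Right analog: (329 + 45) mod 360 = 14°
Analogous hues = 284° and 14°


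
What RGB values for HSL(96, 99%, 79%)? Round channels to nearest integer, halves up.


H=96°, S=0.99, L=0.79
C = (1-|2L-1|)×S = (1-|0.58|)×0.99 = 0.4158
H' = H/60 = 96/60 ≈ 1.6000; X = C×(1-|H' mod 2 - 1|) = 0.16632
m = L - C/2 = 0.79 - 0.2079 = 0.5821
Sector ⌊H'⌋ = 1 → (R',G',B') = (0.16632, 0.4158, 0.0)
RGB = ((R'+m)×255, (G'+m)×255, (B'+m)×255) = (190.8471, 254.4645, 148.4355)
Round half up → RGB(191, 254, 148)


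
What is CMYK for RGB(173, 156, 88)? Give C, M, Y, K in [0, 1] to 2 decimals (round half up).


R'=173/255≈0.6784, G'=156/255≈0.6118, B'=88/255≈0.3451
K = 1 - max(R',G',B') = 1 - 173/255 = 82/255 = 0.32156… → 0.32
(1-R'-K)/(1-K) simplifies to (max-R)/max with max = 173:
C = (173-173)/173 = 0/173 = 0 → 0.00
M = (173-156)/173 = 17/173 = 0.09826… → 0.10
Y = (173-88)/173 = 85/173 = 0.49132… → 0.49
= CMYK(0.00, 0.10, 0.49, 0.32)


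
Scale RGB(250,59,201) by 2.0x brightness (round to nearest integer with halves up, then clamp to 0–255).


Multiply each channel by 2.0, round half up, clamp to [0, 255]
R: 250×2.0 = 500 → clamp → 255
G: 59×2.0 = 118
B: 201×2.0 = 402 → clamp → 255
= RGB(255, 118, 255)


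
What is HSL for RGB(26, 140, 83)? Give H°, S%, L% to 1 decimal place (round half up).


Normalize: R'=26/255≈0.1020, G'=140/255≈0.5490, B'=83/255≈0.3255
Max=140/255, Min=26/255, Δ=Max-Min=114/255
L = (Max+Min)/2 = (140+26)/510 = 166/510 = 0.32549… → L = 32.5%
L ≤ 0.5 → S = Δ/(Max+Min) = 114/(140+26) = 114/166 = 0.68674… → S = 68.7%
(the 1/255 factors cancel in S and H, so raw channel differences can be used)
Max is G' → H = 60 × ((B-R)/Δ + 2) = 60 × ((83-26)/114 + 2)
  57/114 + 2 = 0.5 + 2 = 2.5
  H = 60 × 2.5 = 150° → H = 150.0°
= HSL(150.0°, 68.7%, 32.5%)


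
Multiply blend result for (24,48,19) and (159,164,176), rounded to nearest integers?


Multiply: C = A×B/255, rounded to nearest integer
R: 24×159/255 = 3816/255 ≈ 14.965 → 15
G: 48×164/255 = 7872/255 ≈ 30.871 → 31
B: 19×176/255 = 3344/255 ≈ 13.114 → 13
= RGB(15, 31, 13)


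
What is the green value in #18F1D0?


Color: #18F1D0
R = 18 = 24
G = F1 = 241
B = D0 = 208
Green = 241


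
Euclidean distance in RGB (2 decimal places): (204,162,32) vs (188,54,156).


d = √[(R₁-R₂)² + (G₁-G₂)² + (B₁-B₂)²]
d = √[(204-188)² + (162-54)² + (32-156)²]
d = √[256 + 11664 + 15376]
d = √27296
d ≈ 165.22


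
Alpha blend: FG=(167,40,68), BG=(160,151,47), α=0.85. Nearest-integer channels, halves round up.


C = α×F + (1-α)×B, with 1-α = 0.15
R: 0.85×167 + 0.15×160 = 141.95 + 24.00 = 165.95 → 166
G: 0.85×40 + 0.15×151 = 34.00 + 22.65 = 56.65 → 57
B: 0.85×68 + 0.15×47 = 57.80 + 7.05 = 64.85 → 65
= RGB(166, 57, 65)


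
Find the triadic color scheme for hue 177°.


Triadic: equally spaced at 120° intervals
H1 = 177°
H2 = (177 + 120) mod 360 = 297°
H3 = (177 + 240) mod 360 = 57°
Triadic = 177°, 297°, 57°


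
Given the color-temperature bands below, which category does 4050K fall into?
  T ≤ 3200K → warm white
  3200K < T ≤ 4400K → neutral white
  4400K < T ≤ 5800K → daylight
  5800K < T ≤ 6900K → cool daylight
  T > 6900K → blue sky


Temperature: 4050K
3200K < 4050K ≤ 4400K → neutral white
Classification: neutral white


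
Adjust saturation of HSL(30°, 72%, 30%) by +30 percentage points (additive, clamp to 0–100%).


Original S = 72%
Adjustment = +30 percentage points
New S = 72 + (30) = 102
Clamp to [0, 100] → 100
= HSL(30°, 100%, 30%)


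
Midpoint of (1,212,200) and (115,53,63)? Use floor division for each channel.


Midpoint: each channel = ⌊(C₁+C₂)/2⌋
R: ⌊(1+115)/2⌋ = 58
G: ⌊(212+53)/2⌋ = 132
B: ⌊(200+63)/2⌋ = 131
= RGB(58, 132, 131)


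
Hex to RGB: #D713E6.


D7 → 215 (R)
13 → 19 (G)
E6 → 230 (B)
= RGB(215, 19, 230)


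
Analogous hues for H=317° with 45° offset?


Base hue: 317°
Left analog: (317 - 45) mod 360 = 272°
Right analog: (317 + 45) mod 360 = 2°
Analogous hues = 272° and 2°


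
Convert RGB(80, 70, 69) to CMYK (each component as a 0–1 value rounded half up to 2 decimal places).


R'=80/255≈0.3137, G'=70/255≈0.2745, B'=69/255≈0.2706
K = 1 - max(R',G',B') = 1 - 80/255 = 175/255 = 0.68627… → 0.69
(1-R'-K)/(1-K) simplifies to (max-R)/max with max = 80:
C = (80-80)/80 = 0/80 = 0 → 0.00
M = (80-70)/80 = 10/80 = 0.125 → 0.13
Y = (80-69)/80 = 11/80 = 0.1375 → 0.14
= CMYK(0.00, 0.13, 0.14, 0.69)


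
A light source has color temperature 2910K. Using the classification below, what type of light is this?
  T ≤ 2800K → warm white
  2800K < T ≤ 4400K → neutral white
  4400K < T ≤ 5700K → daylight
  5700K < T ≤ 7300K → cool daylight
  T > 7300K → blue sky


Temperature: 2910K
2800K < 2910K ≤ 4400K → neutral white
Classification: neutral white


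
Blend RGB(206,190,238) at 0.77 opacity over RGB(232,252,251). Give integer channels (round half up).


C = α×F + (1-α)×B, with 1-α = 0.23
R: 0.77×206 + 0.23×232 = 158.62 + 53.36 = 211.98 → 212
G: 0.77×190 + 0.23×252 = 146.30 + 57.96 = 204.26 → 204
B: 0.77×238 + 0.23×251 = 183.26 + 57.73 = 240.99 → 241
= RGB(212, 204, 241)


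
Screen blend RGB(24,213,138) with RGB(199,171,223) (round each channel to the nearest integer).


Screen: C = 255 - (255-A)×(255-B)/255, rounded to nearest integer
R: 255 - (255-24)×(255-199)/255 = 255 - 12936/255 ≈ 255 - 50.729 = 204.271 → 204
G: 255 - (255-213)×(255-171)/255 = 255 - 3528/255 ≈ 255 - 13.835 = 241.165 → 241
B: 255 - (255-138)×(255-223)/255 = 255 - 3744/255 ≈ 255 - 14.682 = 240.318 → 240
= RGB(204, 241, 240)


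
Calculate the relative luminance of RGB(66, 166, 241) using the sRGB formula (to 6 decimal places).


Linearize each channel (sRGB transfer function): c = v/255; c_lin = c/12.92 if c ≤ 0.04045, else ((c+0.055)/1.055)^2.4
  R: 66/255 ≈ 0.258824 > 0.04045 → ((0.258824+0.055)/1.055)^2.4 ≈ 0.054480
  G: 166/255 ≈ 0.650980 > 0.04045 → ((0.650980+0.055)/1.055)^2.4 ≈ 0.381326
  B: 241/255 ≈ 0.945098 > 0.04045 → ((0.945098+0.055)/1.055)^2.4 ≈ 0.879622
R_lin = 0.054480, G_lin = 0.381326, B_lin = 0.879622
L = 0.2126×R + 0.7152×G + 0.0722×B
L = 0.2126×0.054480 + 0.7152×0.381326 + 0.0722×0.879622
L ≈ 0.347816


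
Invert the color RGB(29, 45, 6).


Invert: (255-R, 255-G, 255-B)
R: 255-29 = 226
G: 255-45 = 210
B: 255-6 = 249
= RGB(226, 210, 249)


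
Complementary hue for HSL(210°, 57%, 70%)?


Complement = opposite side of color wheel = hue + 180°
H' = (210 + 180) mod 360 = 30°
S and L unchanged.
= HSL(30°, 57%, 70%)


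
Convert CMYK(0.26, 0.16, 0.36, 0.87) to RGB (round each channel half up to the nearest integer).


R = 255 × (1-C) × (1-K) = 255 × 0.74 × 0.13 = 24.531 → 25
G = 255 × (1-M) × (1-K) = 255 × 0.84 × 0.13 = 27.846 → 28
B = 255 × (1-Y) × (1-K) = 255 × 0.64 × 0.13 = 21.216 → 21
= RGB(25, 28, 21)


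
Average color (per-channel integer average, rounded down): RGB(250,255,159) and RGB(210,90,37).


Midpoint: each channel = ⌊(C₁+C₂)/2⌋
R: ⌊(250+210)/2⌋ = 230
G: ⌊(255+90)/2⌋ = 172
B: ⌊(159+37)/2⌋ = 98
= RGB(230, 172, 98)


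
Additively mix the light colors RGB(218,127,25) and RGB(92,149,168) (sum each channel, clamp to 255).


Additive: each channel = min(255, C₁+C₂)
R: 218+92 = 310 → 255
G: 127+149 = 276 → 255
B: 25+168 = 193 → 193
= RGB(255, 255, 193)


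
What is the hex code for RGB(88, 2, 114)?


R = 88 → 58 (hex)
G = 2 → 02 (hex)
B = 114 → 72 (hex)
Hex = #580272


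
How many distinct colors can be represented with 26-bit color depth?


Colors = 2^bits = 2^26
= 67,108,864 colors


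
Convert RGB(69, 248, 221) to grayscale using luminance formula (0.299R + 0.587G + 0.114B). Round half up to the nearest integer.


Gray = 0.299×R + 0.587×G + 0.114×B
Gray = 0.299×69 + 0.587×248 + 0.114×221
Gray = 20.631 + 145.576 + 25.194
Gray = 191.401 → round half up → 191
Gray = 191


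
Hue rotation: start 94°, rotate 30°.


New hue = (H + rotation) mod 360
New hue = (94 + 30) mod 360
= 124 mod 360
= 124°


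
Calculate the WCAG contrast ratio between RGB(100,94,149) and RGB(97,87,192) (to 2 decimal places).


Linearize each sRGB channel c=v/255: c/12.92 if c ≤ 0.04045 else ((c+0.055)/1.055)^2.4
L = 0.2126×R_lin + 0.7152×G_lin + 0.0722×B_lin
Color 1 (100,94,149):
  R=100: 100/255≈0.3922 > 0.04045 → ((0.3922+0.055)/1.055)^2.4 ≈ 0.12744
  G=94: 94/255≈0.3686 > 0.04045 → ((0.3686+0.055)/1.055)^2.4 ≈ 0.11193
  B=149: 149/255≈0.5843 > 0.04045 → ((0.5843+0.055)/1.055)^2.4 ≈ 0.30054
  L1 = 0.2126×0.12744 + 0.7152×0.11193 + 0.0722×0.30054 ≈ 0.12885
Color 2 (97,87,192):
  R=97: 97/255≈0.3804 > 0.04045 → ((0.3804+0.055)/1.055)^2.4 ≈ 0.11954
  G=87: 87/255≈0.3412 > 0.04045 → ((0.3412+0.055)/1.055)^2.4 ≈ 0.09531
  B=192: 192/255≈0.7529 > 0.04045 → ((0.7529+0.055)/1.055)^2.4 ≈ 0.52712
  L2 = 0.2126×0.11954 + 0.7152×0.09531 + 0.0722×0.52712 ≈ 0.13164
Lighter = 0.13164, Darker = 0.12885
Ratio = (L_lighter + 0.05) / (L_darker + 0.05)
Ratio = (0.13164 + 0.05) / (0.12885 + 0.05) = 0.18164 / 0.17885 ≈ 1.0156
Ratio ≈ 1.02:1


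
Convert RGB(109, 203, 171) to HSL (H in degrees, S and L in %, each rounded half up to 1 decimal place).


Normalize: R'=109/255≈0.4275, G'=203/255≈0.7961, B'=171/255≈0.6706
Max=203/255, Min=109/255, Δ=Max-Min=94/255
L = (Max+Min)/2 = (203+109)/510 = 312/510 = 0.61176… → L = 61.2%
L > 0.5 → S = Δ/(2-Max-Min) = 94/(510-203-109) = 94/198 = 0.47474… → S = 47.5%
(the 1/255 factors cancel in S and H, so raw channel differences can be used)
Max is G' → H = 60 × ((B-R)/Δ + 2) = 60 × ((171-109)/94 + 2)
  62/94 + 2 = 0.6595… + 2 = 2.6595…
  H = 60 × 2.6595… = 159.574…° → H = 159.6°
= HSL(159.6°, 47.5%, 61.2%)


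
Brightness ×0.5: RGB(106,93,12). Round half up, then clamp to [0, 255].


Multiply each channel by 0.5, round half up, clamp to [0, 255]
R: 106×0.5 = 53
G: 93×0.5 = 46.5 → round → 47
B: 12×0.5 = 6
= RGB(53, 47, 6)


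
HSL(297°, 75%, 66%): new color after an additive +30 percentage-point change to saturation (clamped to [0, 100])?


Original S = 75%
Adjustment = +30 percentage points
New S = 75 + (30) = 105
Clamp to [0, 100] → 100
= HSL(297°, 100%, 66%)


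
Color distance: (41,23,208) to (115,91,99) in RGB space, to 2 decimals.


d = √[(R₁-R₂)² + (G₁-G₂)² + (B₁-B₂)²]
d = √[(41-115)² + (23-91)² + (208-99)²]
d = √[5476 + 4624 + 11881]
d = √21981
d ≈ 148.26


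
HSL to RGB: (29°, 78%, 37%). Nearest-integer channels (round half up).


H=29°, S=0.78, L=0.37
C = (1-|2L-1|)×S = (1-|-0.26|)×0.78 = 0.5772
H' = H/60 = 29/60 ≈ 0.4833; X = C×(1-|H' mod 2 - 1|) = 0.27898
m = L - C/2 = 0.37 - 0.2886 = 0.0814
Sector ⌊H'⌋ = 0 → (R',G',B') = (0.5772, 0.27898, 0.0)
RGB = ((R'+m)×255, (G'+m)×255, (B'+m)×255) = (167.943, 91.8969, 20.757)
Round half up → RGB(168, 92, 21)


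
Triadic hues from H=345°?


Triadic: equally spaced at 120° intervals
H1 = 345°
H2 = (345 + 120) mod 360 = 105°
H3 = (345 + 240) mod 360 = 225°
Triadic = 345°, 105°, 225°


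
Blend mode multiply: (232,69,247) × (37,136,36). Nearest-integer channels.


Multiply: C = A×B/255, rounded to nearest integer
R: 232×37/255 = 8584/255 ≈ 33.663 → 34
G: 69×136/255 = 9384/255 ≈ 36.800 → 37
B: 247×36/255 = 8892/255 ≈ 34.871 → 35
= RGB(34, 37, 35)


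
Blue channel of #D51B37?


Color: #D51B37
R = D5 = 213
G = 1B = 27
B = 37 = 55
Blue = 55


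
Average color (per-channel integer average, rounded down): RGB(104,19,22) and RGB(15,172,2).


Midpoint: each channel = ⌊(C₁+C₂)/2⌋
R: ⌊(104+15)/2⌋ = 59
G: ⌊(19+172)/2⌋ = 95
B: ⌊(22+2)/2⌋ = 12
= RGB(59, 95, 12)


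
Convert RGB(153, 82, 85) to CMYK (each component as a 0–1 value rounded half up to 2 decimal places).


R'=153/255≈0.6000, G'=82/255≈0.3216, B'=85/255≈0.3333
K = 1 - max(R',G',B') = 1 - 153/255 = 102/255 = 0.4 → 0.40
(1-R'-K)/(1-K) simplifies to (max-R)/max with max = 153:
C = (153-153)/153 = 0/153 = 0 → 0.00
M = (153-82)/153 = 71/153 = 0.46405… → 0.46
Y = (153-85)/153 = 68/153 = 0.44444… → 0.44
= CMYK(0.00, 0.46, 0.44, 0.40)


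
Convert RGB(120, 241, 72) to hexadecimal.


R = 120 → 78 (hex)
G = 241 → F1 (hex)
B = 72 → 48 (hex)
Hex = #78F148


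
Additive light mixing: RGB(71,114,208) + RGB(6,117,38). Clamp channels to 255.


Additive: each channel = min(255, C₁+C₂)
R: 71+6 = 77 → 77
G: 114+117 = 231 → 231
B: 208+38 = 246 → 246
= RGB(77, 231, 246)


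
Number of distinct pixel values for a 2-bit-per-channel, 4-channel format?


Total bits = 2 bits/channel × 4 channels = 8 bits
Distinct pixel values = 2^8
= 256 pixel values


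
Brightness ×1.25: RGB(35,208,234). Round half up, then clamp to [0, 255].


Multiply each channel by 1.25, round half up, clamp to [0, 255]
R: 35×1.25 = 43.75 → round → 44
G: 208×1.25 = 260 → clamp → 255
B: 234×1.25 = 292.5 → round → 293 → clamp → 255
= RGB(44, 255, 255)
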